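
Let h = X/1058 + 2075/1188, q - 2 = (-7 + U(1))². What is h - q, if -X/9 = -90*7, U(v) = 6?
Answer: 2580299/628452 ≈ 4.1058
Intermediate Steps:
X = 5670 (X = -(-810)*7 = -9*(-630) = 5670)
q = 3 (q = 2 + (-7 + 6)² = 2 + (-1)² = 2 + 1 = 3)
h = 4465655/628452 (h = 5670/1058 + 2075/1188 = 5670*(1/1058) + 2075*(1/1188) = 2835/529 + 2075/1188 = 4465655/628452 ≈ 7.1058)
h - q = 4465655/628452 - 1*3 = 4465655/628452 - 3 = 2580299/628452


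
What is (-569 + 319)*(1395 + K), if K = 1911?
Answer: -826500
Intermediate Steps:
(-569 + 319)*(1395 + K) = (-569 + 319)*(1395 + 1911) = -250*3306 = -826500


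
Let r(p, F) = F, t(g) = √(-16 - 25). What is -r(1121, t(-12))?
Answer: -I*√41 ≈ -6.4031*I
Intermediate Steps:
t(g) = I*√41 (t(g) = √(-41) = I*√41)
-r(1121, t(-12)) = -I*√41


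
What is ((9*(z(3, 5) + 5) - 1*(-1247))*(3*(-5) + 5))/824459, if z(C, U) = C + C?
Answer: -13460/824459 ≈ -0.016326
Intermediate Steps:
z(C, U) = 2*C
((9*(z(3, 5) + 5) - 1*(-1247))*(3*(-5) + 5))/824459 = ((9*(2*3 + 5) - 1*(-1247))*(3*(-5) + 5))/824459 = ((9*(6 + 5) + 1247)*(-15 + 5))*(1/824459) = ((9*11 + 1247)*(-10))*(1/824459) = ((99 + 1247)*(-10))*(1/824459) = (1346*(-10))*(1/824459) = -13460*1/824459 = -13460/824459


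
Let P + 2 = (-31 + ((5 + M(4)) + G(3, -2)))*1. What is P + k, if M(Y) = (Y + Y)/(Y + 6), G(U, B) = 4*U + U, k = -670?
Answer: -3411/5 ≈ -682.20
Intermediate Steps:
G(U, B) = 5*U
M(Y) = 2*Y/(6 + Y) (M(Y) = (2*Y)/(6 + Y) = 2*Y/(6 + Y))
P = -61/5 (P = -2 + (-31 + ((5 + 2*4/(6 + 4)) + 5*3))*1 = -2 + (-31 + ((5 + 2*4/10) + 15))*1 = -2 + (-31 + ((5 + 2*4*(⅒)) + 15))*1 = -2 + (-31 + ((5 + ⅘) + 15))*1 = -2 + (-31 + (29/5 + 15))*1 = -2 + (-31 + 104/5)*1 = -2 - 51/5*1 = -2 - 51/5 = -61/5 ≈ -12.200)
P + k = -61/5 - 670 = -3411/5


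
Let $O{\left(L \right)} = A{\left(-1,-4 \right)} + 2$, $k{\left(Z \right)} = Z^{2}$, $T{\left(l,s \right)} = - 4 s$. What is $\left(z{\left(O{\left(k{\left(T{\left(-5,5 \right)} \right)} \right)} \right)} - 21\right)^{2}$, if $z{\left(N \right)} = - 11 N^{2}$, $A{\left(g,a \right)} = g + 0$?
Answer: $1024$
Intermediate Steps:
$A{\left(g,a \right)} = g$
$O{\left(L \right)} = 1$ ($O{\left(L \right)} = -1 + 2 = 1$)
$\left(z{\left(O{\left(k{\left(T{\left(-5,5 \right)} \right)} \right)} \right)} - 21\right)^{2} = \left(- 11 \cdot 1^{2} - 21\right)^{2} = \left(\left(-11\right) 1 - 21\right)^{2} = \left(-11 - 21\right)^{2} = \left(-32\right)^{2} = 1024$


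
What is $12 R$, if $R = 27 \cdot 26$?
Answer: $8424$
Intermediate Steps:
$R = 702$
$12 R = 12 \cdot 702 = 8424$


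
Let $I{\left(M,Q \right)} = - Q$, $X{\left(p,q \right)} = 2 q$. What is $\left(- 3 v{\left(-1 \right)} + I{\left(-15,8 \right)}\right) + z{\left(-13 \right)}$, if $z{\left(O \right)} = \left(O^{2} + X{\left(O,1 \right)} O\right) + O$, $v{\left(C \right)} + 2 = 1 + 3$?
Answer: $116$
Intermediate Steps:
$v{\left(C \right)} = 2$ ($v{\left(C \right)} = -2 + \left(1 + 3\right) = -2 + 4 = 2$)
$z{\left(O \right)} = O^{2} + 3 O$ ($z{\left(O \right)} = \left(O^{2} + 2 \cdot 1 O\right) + O = \left(O^{2} + 2 O\right) + O = O^{2} + 3 O$)
$\left(- 3 v{\left(-1 \right)} + I{\left(-15,8 \right)}\right) + z{\left(-13 \right)} = \left(\left(-3\right) 2 - 8\right) - 13 \left(3 - 13\right) = \left(-6 - 8\right) - -130 = -14 + 130 = 116$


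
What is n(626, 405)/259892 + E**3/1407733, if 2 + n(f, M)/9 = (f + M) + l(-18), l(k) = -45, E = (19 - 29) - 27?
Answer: -174356507/91464636209 ≈ -0.0019063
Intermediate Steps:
E = -37 (E = -10 - 27 = -37)
n(f, M) = -423 + 9*M + 9*f (n(f, M) = -18 + 9*((f + M) - 45) = -18 + 9*((M + f) - 45) = -18 + 9*(-45 + M + f) = -18 + (-405 + 9*M + 9*f) = -423 + 9*M + 9*f)
n(626, 405)/259892 + E**3/1407733 = (-423 + 9*405 + 9*626)/259892 + (-37)**3/1407733 = (-423 + 3645 + 5634)*(1/259892) - 50653*1/1407733 = 8856*(1/259892) - 50653/1407733 = 2214/64973 - 50653/1407733 = -174356507/91464636209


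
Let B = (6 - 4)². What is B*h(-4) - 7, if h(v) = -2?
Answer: -15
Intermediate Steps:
B = 4 (B = 2² = 4)
B*h(-4) - 7 = 4*(-2) - 7 = -8 - 7 = -15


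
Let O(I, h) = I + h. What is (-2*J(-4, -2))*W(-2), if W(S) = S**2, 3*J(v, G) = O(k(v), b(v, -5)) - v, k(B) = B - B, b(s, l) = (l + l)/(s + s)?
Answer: -14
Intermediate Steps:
b(s, l) = l/s (b(s, l) = (2*l)/((2*s)) = (2*l)*(1/(2*s)) = l/s)
k(B) = 0
J(v, G) = -5/(3*v) - v/3 (J(v, G) = ((0 - 5/v) - v)/3 = (-5/v - v)/3 = (-v - 5/v)/3 = -5/(3*v) - v/3)
(-2*J(-4, -2))*W(-2) = -2*(-5 - 1*(-4)**2)/(3*(-4))*(-2)**2 = -2*(-1)*(-5 - 1*16)/(3*4)*4 = -2*(-1)*(-5 - 16)/(3*4)*4 = -2*(-1)*(-21)/(3*4)*4 = -2*7/4*4 = -7/2*4 = -14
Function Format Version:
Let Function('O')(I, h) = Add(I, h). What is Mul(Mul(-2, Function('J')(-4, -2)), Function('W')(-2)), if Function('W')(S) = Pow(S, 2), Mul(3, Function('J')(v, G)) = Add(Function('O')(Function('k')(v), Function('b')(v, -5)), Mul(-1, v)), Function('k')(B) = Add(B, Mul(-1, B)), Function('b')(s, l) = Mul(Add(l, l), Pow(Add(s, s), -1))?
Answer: -14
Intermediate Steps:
Function('b')(s, l) = Mul(l, Pow(s, -1)) (Function('b')(s, l) = Mul(Mul(2, l), Pow(Mul(2, s), -1)) = Mul(Mul(2, l), Mul(Rational(1, 2), Pow(s, -1))) = Mul(l, Pow(s, -1)))
Function('k')(B) = 0
Function('J')(v, G) = Add(Mul(Rational(-5, 3), Pow(v, -1)), Mul(Rational(-1, 3), v)) (Function('J')(v, G) = Mul(Rational(1, 3), Add(Add(0, Mul(-5, Pow(v, -1))), Mul(-1, v))) = Mul(Rational(1, 3), Add(Mul(-5, Pow(v, -1)), Mul(-1, v))) = Mul(Rational(1, 3), Add(Mul(-1, v), Mul(-5, Pow(v, -1)))) = Add(Mul(Rational(-5, 3), Pow(v, -1)), Mul(Rational(-1, 3), v)))
Mul(Mul(-2, Function('J')(-4, -2)), Function('W')(-2)) = Mul(Mul(-2, Mul(Rational(1, 3), Pow(-4, -1), Add(-5, Mul(-1, Pow(-4, 2))))), Pow(-2, 2)) = Mul(Mul(-2, Mul(Rational(1, 3), Rational(-1, 4), Add(-5, Mul(-1, 16)))), 4) = Mul(Mul(-2, Mul(Rational(1, 3), Rational(-1, 4), Add(-5, -16))), 4) = Mul(Mul(-2, Mul(Rational(1, 3), Rational(-1, 4), -21)), 4) = Mul(Mul(-2, Rational(7, 4)), 4) = Mul(Rational(-7, 2), 4) = -14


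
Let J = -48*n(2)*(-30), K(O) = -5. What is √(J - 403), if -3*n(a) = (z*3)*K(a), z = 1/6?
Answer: √797 ≈ 28.231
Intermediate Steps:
z = ⅙ ≈ 0.16667
n(a) = ⅚ (n(a) = -(⅙)*3*(-5)/3 = -(-5)/6 = -⅓*(-5/2) = ⅚)
J = 1200 (J = -48*⅚*(-30) = -40*(-30) = 1200)
√(J - 403) = √(1200 - 403) = √797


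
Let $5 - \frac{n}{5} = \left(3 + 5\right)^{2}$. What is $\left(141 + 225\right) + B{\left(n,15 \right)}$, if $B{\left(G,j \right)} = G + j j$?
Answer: $296$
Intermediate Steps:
$n = -295$ ($n = 25 - 5 \left(3 + 5\right)^{2} = 25 - 5 \cdot 8^{2} = 25 - 320 = -295$)
$B{\left(G,j \right)} = G + j^{2}$
$\left(141 + 225\right) + B{\left(n,15 \right)} = \left(141 + 225\right) - \left(295 - 15^{2}\right) = 366 + \left(-295 + 225\right) = 366 - 70 = 296$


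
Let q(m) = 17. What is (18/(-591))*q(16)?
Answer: -102/197 ≈ -0.51777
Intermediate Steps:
(18/(-591))*q(16) = (18/(-591))*17 = (18*(-1/591))*17 = -6/197*17 = -102/197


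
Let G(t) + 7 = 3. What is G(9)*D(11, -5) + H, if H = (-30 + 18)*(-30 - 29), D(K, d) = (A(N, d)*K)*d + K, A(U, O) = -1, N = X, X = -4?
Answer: 444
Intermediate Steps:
N = -4
G(t) = -4 (G(t) = -7 + 3 = -4)
D(K, d) = K - K*d (D(K, d) = (-K)*d + K = -K*d + K = K - K*d)
H = 708 (H = -12*(-59) = 708)
G(9)*D(11, -5) + H = -44*(1 - 1*(-5)) + 708 = -44*(1 + 5) + 708 = -44*6 + 708 = -4*66 + 708 = -264 + 708 = 444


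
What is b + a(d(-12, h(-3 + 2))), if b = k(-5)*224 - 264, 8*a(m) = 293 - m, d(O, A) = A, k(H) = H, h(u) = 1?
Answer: -2695/2 ≈ -1347.5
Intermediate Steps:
a(m) = 293/8 - m/8 (a(m) = (293 - m)/8 = 293/8 - m/8)
b = -1384 (b = -5*224 - 264 = -1120 - 264 = -1384)
b + a(d(-12, h(-3 + 2))) = -1384 + (293/8 - 1/8*1) = -1384 + (293/8 - 1/8) = -1384 + 73/2 = -2695/2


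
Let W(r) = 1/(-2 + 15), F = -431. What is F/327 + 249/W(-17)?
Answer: 1058068/327 ≈ 3235.7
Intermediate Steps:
W(r) = 1/13
F/327 + 249/W(-17) = -431/327 + 249/(1/13) = -431*1/327 + 249*13 = -431/327 + 3237 = 1058068/327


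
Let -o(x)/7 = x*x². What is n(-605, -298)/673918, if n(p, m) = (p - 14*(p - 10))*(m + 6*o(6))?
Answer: -37503425/336959 ≈ -111.30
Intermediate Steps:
o(x) = -7*x³ (o(x) = -7*x*x² = -7*x³)
n(p, m) = (-9072 + m)*(140 - 13*p) (n(p, m) = (p - 14*(p - 10))*(m + 6*(-7*6³)) = (p - 14*(-10 + p))*(m + 6*(-7*216)) = (p + (140 - 14*p))*(m + 6*(-1512)) = (140 - 13*p)*(m - 9072) = (140 - 13*p)*(-9072 + m) = (-9072 + m)*(140 - 13*p))
n(-605, -298)/673918 = (-1270080 + 140*(-298) + 117936*(-605) - 13*(-298)*(-605))/673918 = (-1270080 - 41720 - 71351280 - 2343770)*(1/673918) = -75006850*1/673918 = -37503425/336959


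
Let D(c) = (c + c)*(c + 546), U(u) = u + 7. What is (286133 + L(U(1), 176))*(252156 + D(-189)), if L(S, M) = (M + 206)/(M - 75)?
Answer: 3387347316150/101 ≈ 3.3538e+10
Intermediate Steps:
U(u) = 7 + u
D(c) = 2*c*(546 + c) (D(c) = (2*c)*(546 + c) = 2*c*(546 + c))
L(S, M) = (206 + M)/(-75 + M)
(286133 + L(U(1), 176))*(252156 + D(-189)) = (286133 + (206 + 176)/(-75 + 176))*(252156 + 2*(-189)*(546 - 189)) = (286133 + 382/101)*(252156 + 2*(-189)*357) = (286133 + (1/101)*382)*(252156 - 134946) = (286133 + 382/101)*117210 = (28899815/101)*117210 = 3387347316150/101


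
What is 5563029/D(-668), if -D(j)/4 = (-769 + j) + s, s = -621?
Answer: 1854343/2744 ≈ 675.78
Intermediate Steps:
D(j) = 5560 - 4*j (D(j) = -4*((-769 + j) - 621) = -4*(-1390 + j) = 5560 - 4*j)
5563029/D(-668) = 5563029/(5560 - 4*(-668)) = 5563029/(5560 + 2672) = 5563029/8232 = 5563029*(1/8232) = 1854343/2744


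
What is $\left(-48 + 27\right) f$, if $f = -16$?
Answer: $336$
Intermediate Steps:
$\left(-48 + 27\right) f = \left(-48 + 27\right) \left(-16\right) = \left(-21\right) \left(-16\right) = 336$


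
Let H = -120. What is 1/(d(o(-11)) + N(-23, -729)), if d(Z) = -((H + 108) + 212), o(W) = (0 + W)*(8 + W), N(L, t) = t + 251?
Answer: -1/678 ≈ -0.0014749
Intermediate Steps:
N(L, t) = 251 + t
o(W) = W*(8 + W)
d(Z) = -200 (d(Z) = -((-120 + 108) + 212) = -(-12 + 212) = -1*200 = -200)
1/(d(o(-11)) + N(-23, -729)) = 1/(-200 + (251 - 729)) = 1/(-200 - 478) = 1/(-678) = -1/678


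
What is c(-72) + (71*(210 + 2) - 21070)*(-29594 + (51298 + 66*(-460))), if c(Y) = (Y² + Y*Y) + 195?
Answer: 52102371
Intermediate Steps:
c(Y) = 195 + 2*Y² (c(Y) = (Y² + Y²) + 195 = 2*Y² + 195 = 195 + 2*Y²)
c(-72) + (71*(210 + 2) - 21070)*(-29594 + (51298 + 66*(-460))) = (195 + 2*(-72)²) + (71*(210 + 2) - 21070)*(-29594 + (51298 + 66*(-460))) = (195 + 2*5184) + (71*212 - 21070)*(-29594 + (51298 - 30360)) = (195 + 10368) + (15052 - 21070)*(-29594 + 20938) = 10563 - 6018*(-8656) = 10563 + 52091808 = 52102371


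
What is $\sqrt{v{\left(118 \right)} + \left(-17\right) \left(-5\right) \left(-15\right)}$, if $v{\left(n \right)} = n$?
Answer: $i \sqrt{1157} \approx 34.015 i$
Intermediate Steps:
$\sqrt{v{\left(118 \right)} + \left(-17\right) \left(-5\right) \left(-15\right)} = \sqrt{118 + \left(-17\right) \left(-5\right) \left(-15\right)} = \sqrt{118 + 85 \left(-15\right)} = \sqrt{118 - 1275} = \sqrt{-1157} = i \sqrt{1157}$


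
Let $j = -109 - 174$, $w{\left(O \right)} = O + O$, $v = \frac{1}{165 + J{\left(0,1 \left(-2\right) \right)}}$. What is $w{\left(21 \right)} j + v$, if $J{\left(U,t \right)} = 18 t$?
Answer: $- \frac{1533293}{129} \approx -11886.0$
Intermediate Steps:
$v = \frac{1}{129}$ ($v = \frac{1}{165 + 18 \cdot 1 \left(-2\right)} = \frac{1}{165 + 18 \left(-2\right)} = \frac{1}{165 - 36} = \frac{1}{129} \approx 0.0077519$)
$w{\left(O \right)} = 2 O$
$j = -283$
$w{\left(21 \right)} j + v = 2 \cdot 21 \left(-283\right) + \frac{1}{129} = 42 \left(-283\right) + \frac{1}{129} = -11886 + \frac{1}{129} = - \frac{1533293}{129}$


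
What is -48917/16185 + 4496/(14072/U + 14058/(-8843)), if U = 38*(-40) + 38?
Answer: -240187879851911/587809468155 ≈ -408.62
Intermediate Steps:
U = -1482 (U = -1520 + 38 = -1482)
-48917/16185 + 4496/(14072/U + 14058/(-8843)) = -48917/16185 + 4496/(14072/(-1482) + 14058/(-8843)) = -48917*1/16185 + 4496/(14072*(-1/1482) + 14058*(-1/8843)) = -48917/16185 + 4496/(-7036/741 - 14058/8843) = -48917/16185 + 4496/(-72636326/6552663) = -48917/16185 + 4496*(-6552663/72636326) = -48917/16185 - 14730386424/36318163 = -240187879851911/587809468155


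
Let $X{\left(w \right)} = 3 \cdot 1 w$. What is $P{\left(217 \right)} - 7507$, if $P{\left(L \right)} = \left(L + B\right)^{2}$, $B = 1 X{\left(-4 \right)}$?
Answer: $34518$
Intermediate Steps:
$X{\left(w \right)} = 3 w$
$B = -12$ ($B = 1 \cdot 3 \left(-4\right) = 1 \left(-12\right) = -12$)
$P{\left(L \right)} = \left(-12 + L\right)^{2}$ ($P{\left(L \right)} = \left(L - 12\right)^{2} = \left(-12 + L\right)^{2}$)
$P{\left(217 \right)} - 7507 = \left(-12 + 217\right)^{2} - 7507 = 205^{2} - 7507 = 42025 - 7507 = 34518$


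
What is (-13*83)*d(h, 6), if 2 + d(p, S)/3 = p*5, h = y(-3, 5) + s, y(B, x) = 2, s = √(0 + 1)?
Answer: -42081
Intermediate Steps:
s = 1 (s = √1 = 1)
h = 3 (h = 2 + 1 = 3)
d(p, S) = -6 + 15*p (d(p, S) = -6 + 3*(p*5) = -6 + 3*(5*p) = -6 + 15*p)
(-13*83)*d(h, 6) = (-13*83)*(-6 + 15*3) = -1079*(-6 + 45) = -1079*39 = -42081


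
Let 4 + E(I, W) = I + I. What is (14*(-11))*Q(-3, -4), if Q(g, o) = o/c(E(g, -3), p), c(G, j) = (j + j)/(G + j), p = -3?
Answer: 4004/3 ≈ 1334.7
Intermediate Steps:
E(I, W) = -4 + 2*I (E(I, W) = -4 + (I + I) = -4 + 2*I)
c(G, j) = 2*j/(G + j) (c(G, j) = (2*j)/(G + j) = 2*j/(G + j))
Q(g, o) = o*(7/6 - g/3) (Q(g, o) = o/((2*(-3)/((-4 + 2*g) - 3))) = o/((2*(-3)/(-7 + 2*g))) = o/((-6/(-7 + 2*g))) = o*(7/6 - g/3))
(14*(-11))*Q(-3, -4) = (14*(-11))*((⅙)*(-4)*(7 - 2*(-3))) = -77*(-4)*(7 + 6)/3 = -77*(-4)*13/3 = -154*(-26/3) = 4004/3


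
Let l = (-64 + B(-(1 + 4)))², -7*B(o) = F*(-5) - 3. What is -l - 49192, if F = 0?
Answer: -2608433/49 ≈ -53233.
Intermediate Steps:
B(o) = 3/7 (B(o) = -(0*(-5) - 3)/7 = -(0 - 3)/7 = -⅐*(-3) = 3/7)
l = 198025/49 (l = (-64 + 3/7)² = (-445/7)² = 198025/49 ≈ 4041.3)
-l - 49192 = -1*198025/49 - 49192 = -198025/49 - 49192 = -2608433/49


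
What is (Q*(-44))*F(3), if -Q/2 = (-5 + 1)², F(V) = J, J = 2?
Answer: 2816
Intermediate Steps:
F(V) = 2
Q = -32 (Q = -2*(-5 + 1)² = -2*(-4)² = -2*16 = -32)
(Q*(-44))*F(3) = -32*(-44)*2 = 1408*2 = 2816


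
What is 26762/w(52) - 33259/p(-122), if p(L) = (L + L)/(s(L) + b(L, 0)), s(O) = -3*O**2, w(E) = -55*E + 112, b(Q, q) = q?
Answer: -8362722859/1374 ≈ -6.0864e+6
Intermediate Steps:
w(E) = 112 - 55*E
p(L) = -2/(3*L) (p(L) = (L + L)/(-3*L**2 + 0) = (2*L)/((-3*L**2)) = (2*L)*(-1/(3*L**2)) = -2/(3*L))
26762/w(52) - 33259/p(-122) = 26762/(112 - 55*52) - 33259/((-2/3/(-122))) = 26762/(112 - 2860) - 33259/((-2/3*(-1/122))) = 26762/(-2748) - 33259/1/183 = 26762*(-1/2748) - 33259*183 = -13381/1374 - 6086397 = -8362722859/1374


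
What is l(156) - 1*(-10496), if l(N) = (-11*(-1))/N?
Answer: 1637387/156 ≈ 10496.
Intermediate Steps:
l(N) = 11/N
l(156) - 1*(-10496) = 11/156 - 1*(-10496) = 11*(1/156) + 10496 = 11/156 + 10496 = 1637387/156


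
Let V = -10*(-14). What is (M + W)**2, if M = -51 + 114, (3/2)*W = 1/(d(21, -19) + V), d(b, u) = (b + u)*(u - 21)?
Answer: 32160241/8100 ≈ 3970.4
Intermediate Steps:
V = 140
d(b, u) = (-21 + u)*(b + u) (d(b, u) = (b + u)*(-21 + u) = (-21 + u)*(b + u))
W = 1/90 (W = 2/(3*(((-19)**2 - 21*21 - 21*(-19) + 21*(-19)) + 140)) = 2/(3*((361 - 441 + 399 - 399) + 140)) = 2/(3*(-80 + 140)) = (2/3)/60 = (2/3)*(1/60) = 1/90 ≈ 0.011111)
M = 63
(M + W)**2 = (63 + 1/90)**2 = (5671/90)**2 = 32160241/8100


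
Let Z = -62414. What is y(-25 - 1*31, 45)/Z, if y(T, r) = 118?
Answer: -59/31207 ≈ -0.0018906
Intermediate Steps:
y(-25 - 1*31, 45)/Z = 118/(-62414) = 118*(-1/62414) = -59/31207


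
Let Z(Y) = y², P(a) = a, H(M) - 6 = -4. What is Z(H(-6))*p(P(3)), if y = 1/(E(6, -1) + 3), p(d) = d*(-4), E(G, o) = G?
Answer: -4/27 ≈ -0.14815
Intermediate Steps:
H(M) = 2 (H(M) = 6 - 4 = 2)
p(d) = -4*d
y = ⅑ (y = 1/(6 + 3) = 1/9 = ⅑ ≈ 0.11111)
Z(Y) = 1/81 (Z(Y) = (⅑)² = 1/81)
Z(H(-6))*p(P(3)) = (-4*3)/81 = (1/81)*(-12) = -4/27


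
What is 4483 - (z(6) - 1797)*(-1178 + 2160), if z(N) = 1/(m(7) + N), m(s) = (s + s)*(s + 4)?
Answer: 141530469/80 ≈ 1.7691e+6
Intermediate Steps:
m(s) = 2*s*(4 + s) (m(s) = (2*s)*(4 + s) = 2*s*(4 + s))
z(N) = 1/(154 + N) (z(N) = 1/(2*7*(4 + 7) + N) = 1/(2*7*11 + N) = 1/(154 + N))
4483 - (z(6) - 1797)*(-1178 + 2160) = 4483 - (1/(154 + 6) - 1797)*(-1178 + 2160) = 4483 - (1/160 - 1797)*982 = 4483 - (-287519)*982/160 = 4483 - 1*(-141171829/80) = 4483 + 141171829/80 = 141530469/80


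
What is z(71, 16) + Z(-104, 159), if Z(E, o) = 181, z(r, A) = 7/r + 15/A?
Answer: 206793/1136 ≈ 182.04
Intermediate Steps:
z(71, 16) + Z(-104, 159) = (7/71 + 15/16) + 181 = 1177/1136 + 181 = 206793/1136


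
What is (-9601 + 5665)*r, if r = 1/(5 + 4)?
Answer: -1312/3 ≈ -437.33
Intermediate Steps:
r = ⅑ (r = 1/9 = ⅑ ≈ 0.11111)
(-9601 + 5665)*r = (-9601 + 5665)*(⅑) = -3936*⅑ = -1312/3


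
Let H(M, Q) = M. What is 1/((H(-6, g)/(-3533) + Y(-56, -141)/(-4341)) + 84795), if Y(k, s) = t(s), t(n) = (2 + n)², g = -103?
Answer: 15336753/1300411735588 ≈ 1.1794e-5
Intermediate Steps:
Y(k, s) = (2 + s)²
1/((H(-6, g)/(-3533) + Y(-56, -141)/(-4341)) + 84795) = 1/((-6/(-3533) + (2 - 141)²/(-4341)) + 84795) = 1/((-6*(-1/3533) + (-139)²*(-1/4341)) + 84795) = 1/((6/3533 + 19321*(-1/4341)) + 84795) = 1/((6/3533 - 19321/4341) + 84795) = 1/(-68235047/15336753 + 84795) = 1/(1300411735588/15336753) = 15336753/1300411735588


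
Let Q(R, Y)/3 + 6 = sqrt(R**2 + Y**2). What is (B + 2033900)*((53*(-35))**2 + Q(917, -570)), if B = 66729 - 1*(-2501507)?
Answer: 15835982190952 + 13806408*sqrt(1165789) ≈ 1.5851e+13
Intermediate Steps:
B = 2568236 (B = 66729 + 2501507 = 2568236)
Q(R, Y) = -18 + 3*sqrt(R**2 + Y**2)
(B + 2033900)*((53*(-35))**2 + Q(917, -570)) = (2568236 + 2033900)*((53*(-35))**2 + (-18 + 3*sqrt(917**2 + (-570)**2))) = 4602136*((-1855)**2 + (-18 + 3*sqrt(840889 + 324900))) = 4602136*(3441025 + (-18 + 3*sqrt(1165789))) = 4602136*(3441007 + 3*sqrt(1165789)) = 15835982190952 + 13806408*sqrt(1165789)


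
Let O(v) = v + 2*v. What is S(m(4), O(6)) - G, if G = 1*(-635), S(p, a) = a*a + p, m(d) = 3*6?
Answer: 977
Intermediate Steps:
O(v) = 3*v
m(d) = 18
S(p, a) = p + a² (S(p, a) = a² + p = p + a²)
G = -635
S(m(4), O(6)) - G = (18 + (3*6)²) - 1*(-635) = (18 + 18²) + 635 = (18 + 324) + 635 = 342 + 635 = 977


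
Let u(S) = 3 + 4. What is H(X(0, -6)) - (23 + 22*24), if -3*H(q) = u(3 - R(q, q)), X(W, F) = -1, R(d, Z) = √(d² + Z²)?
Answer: -1660/3 ≈ -553.33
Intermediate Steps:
R(d, Z) = √(Z² + d²)
u(S) = 7
H(q) = -7/3 (H(q) = -⅓*7 = -7/3)
H(X(0, -6)) - (23 + 22*24) = -7/3 - (23 + 22*24) = -7/3 - (23 + 528) = -7/3 - 1*551 = -7/3 - 551 = -1660/3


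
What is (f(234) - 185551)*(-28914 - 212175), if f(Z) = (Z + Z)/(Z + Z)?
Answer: 44734063950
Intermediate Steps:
f(Z) = 1 (f(Z) = (2*Z)/((2*Z)) = (2*Z)*(1/(2*Z)) = 1)
(f(234) - 185551)*(-28914 - 212175) = (1 - 185551)*(-28914 - 212175) = -185550*(-241089) = 44734063950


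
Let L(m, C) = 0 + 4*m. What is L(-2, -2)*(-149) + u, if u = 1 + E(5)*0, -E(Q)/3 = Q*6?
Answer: 1193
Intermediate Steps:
E(Q) = -18*Q (E(Q) = -3*Q*6 = -18*Q)
L(m, C) = 4*m
u = 1 (u = 1 - 18*5*0 = 1 - 90*0 = 1 + 0 = 1)
L(-2, -2)*(-149) + u = (4*(-2))*(-149) + 1 = -8*(-149) + 1 = 1192 + 1 = 1193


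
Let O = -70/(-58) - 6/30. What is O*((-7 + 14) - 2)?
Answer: 146/29 ≈ 5.0345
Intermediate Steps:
O = 146/145 (O = -70*(-1/58) - 6*1/30 = 35/29 - ⅕ = 146/145 ≈ 1.0069)
O*((-7 + 14) - 2) = 146*((-7 + 14) - 2)/145 = 146*(7 - 2)/145 = (146/145)*5 = 146/29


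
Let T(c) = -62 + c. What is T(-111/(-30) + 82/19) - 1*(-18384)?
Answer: 3482703/190 ≈ 18330.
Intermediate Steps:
T(-111/(-30) + 82/19) - 1*(-18384) = (-62 + (-111/(-30) + 82/19)) - 1*(-18384) = (-62 + (-111*(-1/30) + 82*(1/19))) + 18384 = (-62 + (37/10 + 82/19)) + 18384 = (-62 + 1523/190) + 18384 = -10257/190 + 18384 = 3482703/190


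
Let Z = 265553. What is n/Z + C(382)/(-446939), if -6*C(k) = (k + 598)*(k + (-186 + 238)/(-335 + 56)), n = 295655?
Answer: 4291801284065/3425523294051 ≈ 1.2529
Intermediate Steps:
C(k) = -(598 + k)*(-52/279 + k)/6 (C(k) = -(k + 598)*(k + (-186 + 238)/(-335 + 56))/6 = -(598 + k)*(k + 52/(-279))/6 = -(598 + k)*(k + 52*(-1/279))/6 = -(598 + k)*(k - 52/279)/6 = -(598 + k)*(-52/279 + k)/6)
n/Z + C(382)/(-446939) = 295655/265553 + (15548/837 - 83395/837*382 - ⅙*382²)/(-446939) = 295655*(1/265553) + (15548/837 - 31856890/837 - ⅙*145924)*(-1/446939) = 10195/9157 + (15548/837 - 31856890/837 - 72962/3)*(-1/446939) = 10195/9157 - 52197740/837*(-1/446939) = 10195/9157 + 52197740/374087943 = 4291801284065/3425523294051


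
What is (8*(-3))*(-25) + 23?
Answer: 623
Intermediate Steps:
(8*(-3))*(-25) + 23 = -24*(-25) + 23 = 600 + 23 = 623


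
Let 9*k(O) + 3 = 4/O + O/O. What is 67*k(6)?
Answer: -268/27 ≈ -9.9259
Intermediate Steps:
k(O) = -2/9 + 4/(9*O) (k(O) = -⅓ + (4/O + O/O)/9 = -⅓ + (4/O + 1)/9 = -⅓ + (1 + 4/O)/9 = -⅓ + (⅑ + 4/(9*O)) = -2/9 + 4/(9*O))
67*k(6) = 67*((2/9)*(2 - 1*6)/6) = 67*((2/9)*(⅙)*(2 - 6)) = 67*((2/9)*(⅙)*(-4)) = 67*(-4/27) = -268/27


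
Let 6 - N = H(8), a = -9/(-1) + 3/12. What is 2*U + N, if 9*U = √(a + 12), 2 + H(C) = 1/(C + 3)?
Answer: 87/11 + √85/9 ≈ 8.9335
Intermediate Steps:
a = 37/4 (a = -9*(-1) + 3*(1/12) = 9 + ¼ = 37/4 ≈ 9.2500)
H(C) = -2 + 1/(3 + C) (H(C) = -2 + 1/(C + 3) = -2 + 1/(3 + C))
N = 87/11 (N = 6 - (-5 - 2*8)/(3 + 8) = 6 - (-5 - 16)/11 = 6 - (-21)/11 = 6 - 1*(-21/11) = 6 + 21/11 = 87/11 ≈ 7.9091)
U = √85/18 (U = √(37/4 + 12)/9 = √(85/4)/9 = (√85/2)/9 = √85/18 ≈ 0.51220)
2*U + N = 2*(√85/18) + 87/11 = √85/9 + 87/11 = 87/11 + √85/9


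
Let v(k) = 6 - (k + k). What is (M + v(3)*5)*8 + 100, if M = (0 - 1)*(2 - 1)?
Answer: 92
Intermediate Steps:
v(k) = 6 - 2*k
M = -1 (M = -1*1 = -1)
(M + v(3)*5)*8 + 100 = (-1 + (6 - 2*3)*5)*8 + 100 = (-1 + (6 - 6)*5)*8 + 100 = (-1 + 0*5)*8 + 100 = (-1 + 0)*8 + 100 = -1*8 + 100 = -8 + 100 = 92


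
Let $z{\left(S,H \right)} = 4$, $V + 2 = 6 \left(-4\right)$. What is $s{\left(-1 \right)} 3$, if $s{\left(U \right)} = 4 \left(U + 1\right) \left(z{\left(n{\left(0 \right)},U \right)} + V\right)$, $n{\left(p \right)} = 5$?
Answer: $0$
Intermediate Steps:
$V = -26$ ($V = -2 + 6 \left(-4\right) = -2 - 24 = -26$)
$s{\left(U \right)} = -88 - 88 U$ ($s{\left(U \right)} = 4 \left(U + 1\right) \left(4 - 26\right) = 4 \left(1 + U\right) \left(-22\right) = 4 \left(-22 - 22 U\right) = -88 - 88 U$)
$s{\left(-1 \right)} 3 = \left(-88 - -88\right) 3 = \left(-88 + 88\right) 3 = 0 \cdot 3 = 0$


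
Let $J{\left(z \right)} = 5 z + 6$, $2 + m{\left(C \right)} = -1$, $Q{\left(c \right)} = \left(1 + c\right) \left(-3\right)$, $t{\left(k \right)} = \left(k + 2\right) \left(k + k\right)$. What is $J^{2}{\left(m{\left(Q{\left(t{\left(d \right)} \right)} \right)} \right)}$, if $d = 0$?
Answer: $81$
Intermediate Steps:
$t{\left(k \right)} = 2 k \left(2 + k\right)$ ($t{\left(k \right)} = \left(2 + k\right) 2 k = 2 k \left(2 + k\right)$)
$Q{\left(c \right)} = -3 - 3 c$
$m{\left(C \right)} = -3$ ($m{\left(C \right)} = -2 - 1 = -3$)
$J{\left(z \right)} = 6 + 5 z$
$J^{2}{\left(m{\left(Q{\left(t{\left(d \right)} \right)} \right)} \right)} = \left(6 + 5 \left(-3\right)\right)^{2} = \left(6 - 15\right)^{2} = \left(-9\right)^{2} = 81$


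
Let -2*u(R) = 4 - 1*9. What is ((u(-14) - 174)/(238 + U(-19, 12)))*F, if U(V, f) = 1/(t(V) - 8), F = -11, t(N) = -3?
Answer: 41503/5234 ≈ 7.9295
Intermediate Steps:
u(R) = 5/2 (u(R) = -(4 - 1*9)/2 = -(4 - 9)/2 = -½*(-5) = 5/2)
U(V, f) = -1/11 (U(V, f) = 1/(-3 - 8) = 1/(-11) = -1/11)
((u(-14) - 174)/(238 + U(-19, 12)))*F = ((5/2 - 174)/(238 - 1/11))*(-11) = -343/(2*2617/11)*(-11) = -343/2*11/2617*(-11) = -3773/5234*(-11) = 41503/5234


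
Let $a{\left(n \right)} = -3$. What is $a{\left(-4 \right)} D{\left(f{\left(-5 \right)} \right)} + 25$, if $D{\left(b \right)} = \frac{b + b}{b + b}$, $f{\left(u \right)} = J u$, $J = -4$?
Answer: $22$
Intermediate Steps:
$f{\left(u \right)} = - 4 u$
$D{\left(b \right)} = 1$ ($D{\left(b \right)} = \frac{2 b}{2 b} = 2 b \frac{1}{2 b} = 1$)
$a{\left(-4 \right)} D{\left(f{\left(-5 \right)} \right)} + 25 = \left(-3\right) 1 + 25 = -3 + 25 = 22$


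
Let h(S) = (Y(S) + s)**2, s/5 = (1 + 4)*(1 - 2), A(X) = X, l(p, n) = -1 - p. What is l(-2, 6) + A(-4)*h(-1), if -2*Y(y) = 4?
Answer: -2915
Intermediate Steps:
Y(y) = -2 (Y(y) = -1/2*4 = -2)
s = -25 (s = 5*((1 + 4)*(1 - 2)) = 5*(5*(-1)) = 5*(-5) = -25)
h(S) = 729 (h(S) = (-2 - 25)**2 = (-27)**2 = 729)
l(-2, 6) + A(-4)*h(-1) = (-1 - 1*(-2)) - 4*729 = (-1 + 2) - 2916 = 1 - 2916 = -2915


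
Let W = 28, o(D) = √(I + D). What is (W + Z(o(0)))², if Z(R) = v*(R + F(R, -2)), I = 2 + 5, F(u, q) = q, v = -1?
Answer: (30 - √7)² ≈ 748.25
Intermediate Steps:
I = 7
o(D) = √(7 + D)
Z(R) = 2 - R (Z(R) = -(R - 2) = -(-2 + R) = 2 - R)
(W + Z(o(0)))² = (28 + (2 - √(7 + 0)))² = (28 + (2 - √7))² = (30 - √7)²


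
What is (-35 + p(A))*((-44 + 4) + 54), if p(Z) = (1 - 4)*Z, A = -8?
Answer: -154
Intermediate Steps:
p(Z) = -3*Z
(-35 + p(A))*((-44 + 4) + 54) = (-35 - 3*(-8))*((-44 + 4) + 54) = (-35 + 24)*(-40 + 54) = -11*14 = -154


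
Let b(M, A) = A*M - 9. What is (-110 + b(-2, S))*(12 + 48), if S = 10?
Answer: -8340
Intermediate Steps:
b(M, A) = -9 + A*M
(-110 + b(-2, S))*(12 + 48) = (-110 + (-9 + 10*(-2)))*(12 + 48) = (-110 + (-9 - 20))*60 = (-110 - 29)*60 = -139*60 = -8340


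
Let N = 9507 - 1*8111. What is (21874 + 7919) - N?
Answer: 28397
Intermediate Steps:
N = 1396 (N = 9507 - 8111 = 1396)
(21874 + 7919) - N = (21874 + 7919) - 1*1396 = 29793 - 1396 = 28397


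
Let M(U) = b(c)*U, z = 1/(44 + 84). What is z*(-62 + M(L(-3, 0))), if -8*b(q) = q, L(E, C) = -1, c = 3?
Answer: -493/1024 ≈ -0.48145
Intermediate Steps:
z = 1/128 ≈ 0.0078125
b(q) = -q/8
M(U) = -3*U/8 (M(U) = (-⅛*3)*U = -3*U/8)
z*(-62 + M(L(-3, 0))) = (-62 - 3/8*(-1))/128 = (-62 + 3/8)/128 = (1/128)*(-493/8) = -493/1024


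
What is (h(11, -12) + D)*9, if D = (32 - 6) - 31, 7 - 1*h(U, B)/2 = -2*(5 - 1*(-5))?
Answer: 441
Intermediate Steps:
h(U, B) = 54 (h(U, B) = 14 - (-4)*(5 - 1*(-5)) = 14 - (-4)*(5 + 5) = 14 - (-4)*10 = 14 - 2*(-20) = 14 + 40 = 54)
D = -5 (D = 26 - 31 = -5)
(h(11, -12) + D)*9 = (54 - 5)*9 = 49*9 = 441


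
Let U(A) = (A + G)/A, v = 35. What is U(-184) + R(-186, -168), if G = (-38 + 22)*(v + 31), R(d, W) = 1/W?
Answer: 26017/3864 ≈ 6.7332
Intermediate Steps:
G = -1056 (G = (-38 + 22)*(35 + 31) = -16*66 = -1056)
U(A) = (-1056 + A)/A (U(A) = (A - 1056)/A = (-1056 + A)/A)
U(-184) + R(-186, -168) = (-1056 - 184)/(-184) + 1/(-168) = -1/184*(-1240) - 1/168 = 155/23 - 1/168 = 26017/3864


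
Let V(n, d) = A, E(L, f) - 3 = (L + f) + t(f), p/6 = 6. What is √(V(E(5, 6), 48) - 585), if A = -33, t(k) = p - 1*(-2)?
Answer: I*√618 ≈ 24.86*I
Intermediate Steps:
p = 36 (p = 6*6 = 36)
t(k) = 38 (t(k) = 36 - 1*(-2) = 36 + 2 = 38)
E(L, f) = 41 + L + f (E(L, f) = 3 + ((L + f) + 38) = 3 + (38 + L + f) = 41 + L + f)
V(n, d) = -33
√(V(E(5, 6), 48) - 585) = √(-33 - 585) = √(-618) = I*√618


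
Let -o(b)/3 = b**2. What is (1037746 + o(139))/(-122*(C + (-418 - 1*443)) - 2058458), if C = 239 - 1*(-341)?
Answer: -139969/289168 ≈ -0.48404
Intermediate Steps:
C = 580 (C = 239 + 341 = 580)
o(b) = -3*b**2
(1037746 + o(139))/(-122*(C + (-418 - 1*443)) - 2058458) = (1037746 - 3*139**2)/(-122*(580 + (-418 - 1*443)) - 2058458) = (1037746 - 3*19321)/(-122*(580 + (-418 - 443)) - 2058458) = (1037746 - 57963)/(-122*(580 - 861) - 2058458) = 979783/(-122*(-281) - 2058458) = 979783/(34282 - 2058458) = 979783/(-2024176) = 979783*(-1/2024176) = -139969/289168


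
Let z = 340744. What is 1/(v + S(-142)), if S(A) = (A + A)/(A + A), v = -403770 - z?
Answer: -1/744513 ≈ -1.3432e-6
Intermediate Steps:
v = -744514 (v = -403770 - 1*340744 = -403770 - 340744 = -744514)
S(A) = 1 (S(A) = (2*A)/((2*A)) = (2*A)*(1/(2*A)) = 1)
1/(v + S(-142)) = 1/(-744514 + 1) = 1/(-744513) = -1/744513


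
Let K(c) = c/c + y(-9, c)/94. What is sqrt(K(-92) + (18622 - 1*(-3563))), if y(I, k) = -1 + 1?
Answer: sqrt(22186) ≈ 148.95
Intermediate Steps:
y(I, k) = 0
K(c) = 1 (K(c) = c/c + 0/94 = 1 + 0*(1/94) = 1 + 0 = 1)
sqrt(K(-92) + (18622 - 1*(-3563))) = sqrt(1 + (18622 - 1*(-3563))) = sqrt(1 + (18622 + 3563)) = sqrt(1 + 22185) = sqrt(22186)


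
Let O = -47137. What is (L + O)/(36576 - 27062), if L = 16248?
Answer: -30889/9514 ≈ -3.2467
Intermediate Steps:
(L + O)/(36576 - 27062) = (16248 - 47137)/(36576 - 27062) = -30889/9514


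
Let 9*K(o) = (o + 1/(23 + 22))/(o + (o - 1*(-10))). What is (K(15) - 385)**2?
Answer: 2430733564561/16402500 ≈ 1.4819e+5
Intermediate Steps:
K(o) = (1/45 + o)/(9*(10 + 2*o)) (K(o) = ((o + 1/(23 + 22))/(o + (o - 1*(-10))))/9 = ((o + 1/45)/(o + (o + 10)))/9 = ((o + 1/45)/(o + (10 + o)))/9 = ((1/45 + o)/(10 + 2*o))/9 = (1/45 + o)/(9*(10 + 2*o)))
(K(15) - 385)**2 = ((1 + 45*15)/(810*(5 + 15)) - 385)**2 = ((1/810)*(1 + 675)/20 - 385)**2 = ((1/810)*(1/20)*676 - 385)**2 = (169/4050 - 385)**2 = (-1559081/4050)**2 = 2430733564561/16402500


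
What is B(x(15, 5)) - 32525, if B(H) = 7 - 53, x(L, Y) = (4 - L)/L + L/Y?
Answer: -32571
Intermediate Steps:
x(L, Y) = L/Y + (4 - L)/L (x(L, Y) = (4 - L)/L + L/Y = L/Y + (4 - L)/L)
B(H) = -46
B(x(15, 5)) - 32525 = -46 - 32525 = -32571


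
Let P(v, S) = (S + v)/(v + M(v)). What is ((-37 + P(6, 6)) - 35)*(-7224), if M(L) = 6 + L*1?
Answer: 515312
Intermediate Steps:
M(L) = 6 + L
P(v, S) = (S + v)/(6 + 2*v) (P(v, S) = (S + v)/(v + (6 + v)) = (S + v)/(6 + 2*v))
((-37 + P(6, 6)) - 35)*(-7224) = ((-37 + (6 + 6)/(2*(3 + 6))) - 35)*(-7224) = ((-37 + (½)*12/9) - 35)*(-7224) = ((-37 + (½)*(⅑)*12) - 35)*(-7224) = ((-37 + ⅔) - 35)*(-7224) = (-109/3 - 35)*(-7224) = -214/3*(-7224) = 515312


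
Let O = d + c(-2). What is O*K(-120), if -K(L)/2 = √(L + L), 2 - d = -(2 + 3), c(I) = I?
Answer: -40*I*√15 ≈ -154.92*I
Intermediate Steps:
d = 7 (d = 2 - (-1)*(2 + 3) = 2 - (-1)*5 = 2 - 1*(-5) = 2 + 5 = 7)
K(L) = -2*√2*√L (K(L) = -2*√(L + L) = -2*√2*√L)
O = 5 (O = 7 - 2 = 5)
O*K(-120) = 5*(-2*√2*√(-120)) = 5*(-2*√2*2*I*√30) = 5*(-8*I*√15) = -40*I*√15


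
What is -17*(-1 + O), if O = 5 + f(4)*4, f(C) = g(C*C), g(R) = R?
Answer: -1156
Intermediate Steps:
f(C) = C² (f(C) = C*C = C²)
O = 69 (O = 5 + 4²*4 = 5 + 16*4 = 5 + 64 = 69)
-17*(-1 + O) = -17*(-1 + 69) = -17*68 = -1156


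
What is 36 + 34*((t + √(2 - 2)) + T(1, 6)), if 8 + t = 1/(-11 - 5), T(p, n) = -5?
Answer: -3265/8 ≈ -408.13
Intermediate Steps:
t = -129/16 (t = -8 + 1/(-11 - 5) = -8 + 1/(-16) = -8 - 1/16 = -129/16 ≈ -8.0625)
36 + 34*((t + √(2 - 2)) + T(1, 6)) = 36 + 34*((-129/16 + √(2 - 2)) - 5) = 36 + 34*((-129/16 + √0) - 5) = 36 + 34*((-129/16 + 0) - 5) = 36 + 34*(-129/16 - 5) = 36 + 34*(-209/16) = 36 - 3553/8 = -3265/8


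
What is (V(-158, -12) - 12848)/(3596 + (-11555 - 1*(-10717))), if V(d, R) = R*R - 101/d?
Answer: -286733/62252 ≈ -4.6060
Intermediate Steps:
V(d, R) = R² - 101/d
(V(-158, -12) - 12848)/(3596 + (-11555 - 1*(-10717))) = (((-12)² - 101/(-158)) - 12848)/(3596 + (-11555 - 1*(-10717))) = ((144 - 101*(-1/158)) - 12848)/(3596 + (-11555 + 10717)) = ((144 + 101/158) - 12848)/(3596 - 838) = (22853/158 - 12848)/2758 = -2007131/158*1/2758 = -286733/62252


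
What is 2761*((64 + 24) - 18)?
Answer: 193270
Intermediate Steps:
2761*((64 + 24) - 18) = 2761*(88 - 18) = 2761*70 = 193270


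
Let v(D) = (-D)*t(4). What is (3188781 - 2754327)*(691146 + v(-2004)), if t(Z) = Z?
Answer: 303753727548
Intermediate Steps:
v(D) = -4*D (v(D) = -D*4 = -4*D)
(3188781 - 2754327)*(691146 + v(-2004)) = (3188781 - 2754327)*(691146 - 4*(-2004)) = 434454*(691146 + 8016) = 434454*699162 = 303753727548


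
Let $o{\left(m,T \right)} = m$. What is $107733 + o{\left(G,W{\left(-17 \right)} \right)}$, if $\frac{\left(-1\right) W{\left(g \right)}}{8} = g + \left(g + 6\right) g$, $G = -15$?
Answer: $107718$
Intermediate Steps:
$W{\left(g \right)} = - 8 g - 8 g \left(6 + g\right)$ ($W{\left(g \right)} = - 8 \left(g + \left(g + 6\right) g\right) = - 8 \left(g + \left(6 + g\right) g\right) = - 8 \left(g + g \left(6 + g\right)\right) = - 8 g - 8 g \left(6 + g\right)$)
$107733 + o{\left(G,W{\left(-17 \right)} \right)} = 107733 - 15 = 107718$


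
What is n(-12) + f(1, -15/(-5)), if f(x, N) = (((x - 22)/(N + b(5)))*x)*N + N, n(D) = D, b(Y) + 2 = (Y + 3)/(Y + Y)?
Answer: -44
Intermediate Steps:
b(Y) = -2 + (3 + Y)/(2*Y) (b(Y) = -2 + (Y + 3)/(Y + Y) = -2 + (3 + Y)/((2*Y)) = -2 + (3 + Y)*(1/(2*Y)) = -2 + (3 + Y)/(2*Y))
f(x, N) = N + N*x*(-22 + x)/(-6/5 + N) (f(x, N) = (((x - 22)/(N + (3/2)*(1 - 1*5)/5))*x)*N + N = (((-22 + x)/(N + (3/2)*(⅕)*(1 - 5)))*x)*N + N = (((-22 + x)/(N + (3/2)*(⅕)*(-4)))*x)*N + N = (((-22 + x)/(N - 6/5))*x)*N + N = (((-22 + x)/(-6/5 + N))*x)*N + N = (x*(-22 + x)/(-6/5 + N))*N + N = N*x*(-22 + x)/(-6/5 + N) + N = N + N*x*(-22 + x)/(-6/5 + N))
n(-12) + f(1, -15/(-5)) = -12 + (-15/(-5))*(-6 - 110*1 + 5*(-15/(-5)) + 5*1²)/(-6 + 5*(-15/(-5))) = -12 + (-15*(-⅕))*(-6 - 110 + 5*(-15*(-⅕)) + 5*1)/(-6 + 5*(-15*(-⅕))) = -12 + 3*(-6 - 110 + 5*3 + 5)/(-6 + 5*3) = -12 + 3*(-6 - 110 + 15 + 5)/(-6 + 15) = -12 + 3*(-96)/9 = -12 + 3*(⅑)*(-96) = -12 - 32 = -44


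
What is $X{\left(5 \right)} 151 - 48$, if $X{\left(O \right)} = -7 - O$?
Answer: $-1860$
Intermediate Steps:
$X{\left(5 \right)} 151 - 48 = \left(-7 - 5\right) 151 - 48 = \left(-12\right) 151 - 48 = -1812 - 48 = -1860$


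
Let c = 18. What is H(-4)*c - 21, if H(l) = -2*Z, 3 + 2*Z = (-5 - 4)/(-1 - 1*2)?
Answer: -21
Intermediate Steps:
Z = 0 (Z = -3/2 + ((-5 - 4)/(-1 - 1*2))/2 = -3/2 + (-9/(-1 - 2))/2 = -3/2 + (-9/(-3))/2 = -3/2 + (-9*(-⅓))/2 = -3/2 + (½)*3 = -3/2 + 3/2 = 0)
H(l) = 0 (H(l) = -2*0 = 0)
H(-4)*c - 21 = 0*18 - 21 = 0 - 21 = -21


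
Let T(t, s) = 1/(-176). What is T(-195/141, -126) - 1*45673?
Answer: -8038449/176 ≈ -45673.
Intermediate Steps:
T(t, s) = -1/176
T(-195/141, -126) - 1*45673 = -1/176 - 1*45673 = -1/176 - 45673 = -8038449/176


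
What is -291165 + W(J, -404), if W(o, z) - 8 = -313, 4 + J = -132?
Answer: -291470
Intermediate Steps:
J = -136 (J = -4 - 132 = -136)
W(o, z) = -305 (W(o, z) = 8 - 313 = -305)
-291165 + W(J, -404) = -291165 - 305 = -291470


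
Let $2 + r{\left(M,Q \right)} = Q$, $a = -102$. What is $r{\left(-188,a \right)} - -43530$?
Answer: $43426$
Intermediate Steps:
$r{\left(M,Q \right)} = -2 + Q$
$r{\left(-188,a \right)} - -43530 = \left(-2 - 102\right) - -43530 = -104 + 43530 = 43426$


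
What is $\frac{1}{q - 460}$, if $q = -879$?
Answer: $- \frac{1}{1339} \approx -0.00074683$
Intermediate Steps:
$\frac{1}{q - 460} = \frac{1}{-879 - 460} = \frac{1}{-1339} = - \frac{1}{1339}$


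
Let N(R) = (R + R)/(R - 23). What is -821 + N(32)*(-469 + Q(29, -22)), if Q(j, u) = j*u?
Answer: -8693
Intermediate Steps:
N(R) = 2*R/(-23 + R) (N(R) = (2*R)/(-23 + R) = 2*R/(-23 + R))
-821 + N(32)*(-469 + Q(29, -22)) = -821 + (2*32/(-23 + 32))*(-469 + 29*(-22)) = -821 + (2*32/9)*(-469 - 638) = -821 + (2*32*(⅑))*(-1107) = -821 + (64/9)*(-1107) = -821 - 7872 = -8693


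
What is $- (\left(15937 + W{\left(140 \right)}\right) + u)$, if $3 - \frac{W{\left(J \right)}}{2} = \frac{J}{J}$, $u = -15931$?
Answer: $-10$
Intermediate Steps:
$W{\left(J \right)} = 4$ ($W{\left(J \right)} = 6 - 2 \frac{J}{J} = 6 - 2 = 4$)
$- (\left(15937 + W{\left(140 \right)}\right) + u) = - (\left(15937 + 4\right) - 15931) = - (15941 - 15931) = \left(-1\right) 10 = -10$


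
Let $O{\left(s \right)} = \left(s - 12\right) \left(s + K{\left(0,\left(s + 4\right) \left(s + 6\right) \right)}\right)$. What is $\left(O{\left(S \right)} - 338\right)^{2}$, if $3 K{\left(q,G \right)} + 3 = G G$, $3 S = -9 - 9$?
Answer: $44944$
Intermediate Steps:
$S = -6$ ($S = \frac{-9 - 9}{3} = \frac{1}{3} \left(-18\right) = -6$)
$K{\left(q,G \right)} = -1 + \frac{G^{2}}{3}$ ($K{\left(q,G \right)} = -1 + \frac{G G}{3} = -1 + \frac{G^{2}}{3}$)
$O{\left(s \right)} = \left(-12 + s\right) \left(-1 + s + \frac{\left(4 + s\right)^{2} \left(6 + s\right)^{2}}{3}\right)$ ($O{\left(s \right)} = \left(s - 12\right) \left(s + \left(-1 + \frac{\left(\left(s + 4\right) \left(s + 6\right)\right)^{2}}{3}\right)\right) = \left(-12 + s\right) \left(s + \left(-1 + \frac{\left(\left(4 + s\right) \left(6 + s\right)\right)^{2}}{3}\right)\right) = \left(-12 + s\right) \left(s + \left(-1 + \frac{\left(4 + s\right)^{2} \left(6 + s\right)^{2}}{3}\right)\right) = \left(-12 + s\right) \left(-1 + s + \frac{\left(4 + s\right)^{2} \left(6 + s\right)^{2}}{3}\right)$)
$\left(O{\left(S \right)} - 338\right)^{2} = \left(\left(-2292 - -10446 - 431 \left(-6\right)^{2} - \frac{92 \left(-6\right)^{3}}{3} + \frac{\left(-6\right)^{5}}{3} + \frac{8 \left(-6\right)^{4}}{3}\right) - 338\right)^{2} = \left(\left(-2292 + 10446 - 15516 - -6624 + \frac{1}{3} \left(-7776\right) + \frac{8}{3} \cdot 1296\right) - 338\right)^{2} = \left(\left(-2292 + 10446 - 15516 + 6624 - 2592 + 3456\right) - 338\right)^{2} = \left(126 - 338\right)^{2} = \left(-212\right)^{2} = 44944$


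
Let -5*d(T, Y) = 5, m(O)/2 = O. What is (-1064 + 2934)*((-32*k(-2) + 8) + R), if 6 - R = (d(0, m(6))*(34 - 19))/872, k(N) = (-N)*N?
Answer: 115789465/436 ≈ 2.6557e+5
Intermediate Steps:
m(O) = 2*O
d(T, Y) = -1 (d(T, Y) = -⅕*5 = -1)
k(N) = -N²
R = 5247/872 (R = 6 - (-(34 - 19))/872 = 6 - (-1*15)/872 = 6 - (-15)/872 = 6 - 1*(-15/872) = 6 + 15/872 = 5247/872 ≈ 6.0172)
(-1064 + 2934)*((-32*k(-2) + 8) + R) = (-1064 + 2934)*((-(-32)*(-2)² + 8) + 5247/872) = 1870*((-(-32)*4 + 8) + 5247/872) = 1870*((-32*(-4) + 8) + 5247/872) = 1870*((128 + 8) + 5247/872) = 1870*(136 + 5247/872) = 1870*(123839/872) = 115789465/436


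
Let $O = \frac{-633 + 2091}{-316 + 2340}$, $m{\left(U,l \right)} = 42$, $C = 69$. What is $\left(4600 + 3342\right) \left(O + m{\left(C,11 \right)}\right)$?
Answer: $\frac{15607113}{46} \approx 3.3929 \cdot 10^{5}$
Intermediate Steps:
$O = \frac{729}{1012}$ ($O = \frac{1458}{2024} = 1458 \cdot \frac{1}{2024} = \frac{729}{1012} \approx 0.72036$)
$\left(4600 + 3342\right) \left(O + m{\left(C,11 \right)}\right) = \left(4600 + 3342\right) \left(\frac{729}{1012} + 42\right) = 7942 \cdot \frac{43233}{1012} = \frac{15607113}{46}$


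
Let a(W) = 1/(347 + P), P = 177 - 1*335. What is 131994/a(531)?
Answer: 24946866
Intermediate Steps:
P = -158 (P = 177 - 335 = -158)
a(W) = 1/189 (a(W) = 1/(347 - 158) = 1/189)
131994/a(531) = 131994/(1/189) = 131994*189 = 24946866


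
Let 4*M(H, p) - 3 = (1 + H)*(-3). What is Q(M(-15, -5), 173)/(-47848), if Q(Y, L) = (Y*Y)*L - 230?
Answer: -346645/765568 ≈ -0.45279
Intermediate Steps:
M(H, p) = -3*H/4 (M(H, p) = ¾ + ((1 + H)*(-3))/4 = ¾ + (-3 - 3*H)/4 = ¾ + (-¾ - 3*H/4) = -3*H/4)
Q(Y, L) = -230 + L*Y² (Q(Y, L) = Y²*L - 230 = L*Y² - 230 = -230 + L*Y²)
Q(M(-15, -5), 173)/(-47848) = (-230 + 173*(-¾*(-15))²)/(-47848) = (-230 + 173*(45/4)²)*(-1/47848) = (-230 + 173*(2025/16))*(-1/47848) = (-230 + 350325/16)*(-1/47848) = (346645/16)*(-1/47848) = -346645/765568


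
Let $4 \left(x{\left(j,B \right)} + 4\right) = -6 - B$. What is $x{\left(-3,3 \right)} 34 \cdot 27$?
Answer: $- \frac{11475}{2} \approx -5737.5$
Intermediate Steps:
$x{\left(j,B \right)} = - \frac{11}{2} - \frac{B}{4}$ ($x{\left(j,B \right)} = -4 + \frac{-6 - B}{4} = -4 - \left(\frac{3}{2} + \frac{B}{4}\right) = - \frac{11}{2} - \frac{B}{4}$)
$x{\left(-3,3 \right)} 34 \cdot 27 = \left(- \frac{11}{2} - \frac{3}{4}\right) 34 \cdot 27 = \left(- \frac{25}{4}\right) 34 \cdot 27 = \left(- \frac{425}{2}\right) 27 = - \frac{11475}{2}$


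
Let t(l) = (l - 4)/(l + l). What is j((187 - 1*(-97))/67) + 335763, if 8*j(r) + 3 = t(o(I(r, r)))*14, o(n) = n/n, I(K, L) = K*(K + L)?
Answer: 335760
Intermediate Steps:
o(n) = 1
t(l) = (-4 + l)/(2*l) (t(l) = (-4 + l)/((2*l)) = (-4 + l)*(1/(2*l)) = (-4 + l)/(2*l))
j(r) = -3 (j(r) = -3/8 + (((1/2)*(-4 + 1)/1)*14)/8 = -3/8 + (((1/2)*1*(-3))*14)/8 = -3/8 + (-3/2*14)/8 = -3/8 + (1/8)*(-21) = -3/8 - 21/8 = -3)
j((187 - 1*(-97))/67) + 335763 = -3 + 335763 = 335760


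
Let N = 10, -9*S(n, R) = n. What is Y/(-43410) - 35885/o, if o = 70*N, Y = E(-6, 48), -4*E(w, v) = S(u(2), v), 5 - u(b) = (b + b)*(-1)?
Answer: -62310721/1215480 ≈ -51.264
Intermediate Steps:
u(b) = 5 + 2*b (u(b) = 5 - (b + b)*(-1) = 5 - 2*b*(-1) = 5 - (-2)*b = 5 + 2*b)
S(n, R) = -n/9
E(w, v) = 1/4 (E(w, v) = -(-1)*(5 + 2*2)/36 = -(-1)*(5 + 4)/36 = -(-1)*9/36 = -1/4*(-1) = 1/4)
Y = 1/4 ≈ 0.25000
o = 700 (o = 70*10 = 700)
Y/(-43410) - 35885/o = (1/4)/(-43410) - 35885/700 = (1/4)*(-1/43410) - 35885*1/700 = -1/173640 - 7177/140 = -62310721/1215480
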